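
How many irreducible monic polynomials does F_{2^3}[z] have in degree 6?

43596

By the necklace-counting formula, N_8(6) = (1/6) Σ_{d|6} μ(6/d)·8^d.
Divisors of 6: 1, 2, 3, 6; μ(6/d) for each: 1, -1, -1, 1.
Σ = 8^1 − 8^2 − 8^3 + 8^6 = 261576.
N = 261576/6 = 43596.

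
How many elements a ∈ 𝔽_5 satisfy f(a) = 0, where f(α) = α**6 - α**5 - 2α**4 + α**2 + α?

3

Evaluate at each of the 5 elements of 𝔽_5:
f(0) = 0 → root; f(1) = 0 → root; f(2) = 1; f(3) = 1; f(4) = 0 → root.
Roots: {0, 1, 4}.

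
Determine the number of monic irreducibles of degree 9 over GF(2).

56

x^(2^9) − x is the product of all monic irreducibles of degree dividing 9; Möbius inversion gives N = (1/9) Σ μ(9/d)·2^d.
Divisors of 9: 1, 3, 9; μ(9/d) for each: 0, -1, 1.
Σ = − 2^3 + 2^9 = 504.
N = 504/9 = 56.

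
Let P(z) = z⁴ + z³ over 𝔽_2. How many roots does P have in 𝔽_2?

2

Evaluate at each of the 2 elements of 𝔽_2:
P(0) = 0 → root; P(1) = 0 → root.
Roots: {0, 1}.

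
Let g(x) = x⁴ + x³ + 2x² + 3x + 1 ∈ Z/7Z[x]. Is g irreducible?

Check for roots in Z/7Z: g(0) = 1; g(1) = 1; g(2) = 4; g(3) = 3; g(4) = 1; g(5) = 4; g(6) = 0 → root.
g(6) = 0, so (x − 6) divides g(x); g is reducible.

No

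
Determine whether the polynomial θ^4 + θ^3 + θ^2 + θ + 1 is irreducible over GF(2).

Write m(θ) = θ^4 + θ^3 + θ^2 + θ + 1.
Check for roots in GF(2): m(0) = 1; m(1) = 1.
No roots, so no linear factors.
Monic irreducibles of degree 2 over GF(2): θ^2 + θ + 1.
None of them divide m (all give nonzero remainder).
No irreducible factor of degree ≤ 2 exists, so m is irreducible over GF(2).

Yes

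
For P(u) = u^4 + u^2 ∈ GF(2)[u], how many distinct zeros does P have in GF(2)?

2

Evaluate at each of the 2 elements of GF(2):
P(0) = 0 → root; P(1) = 0 → root.
Roots: {0, 1}.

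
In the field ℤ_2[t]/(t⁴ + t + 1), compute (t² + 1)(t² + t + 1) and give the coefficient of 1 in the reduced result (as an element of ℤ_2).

Multiply in ℤ_2[t]: (t² + 1)·(t² + t + 1) = t⁴ + t³ + t + 1.
Reduce using t⁴ ≡ t + 1 (mod t⁴ + t + 1).
Reduced: t³.

0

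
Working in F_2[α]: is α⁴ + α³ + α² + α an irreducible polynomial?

No

Write h(α) = α⁴ + α³ + α² + α.
Check for roots in F_2: h(0) = 0 → root; h(1) = 0 → root.
h(0) = 0, so (α) divides h(α); h is reducible.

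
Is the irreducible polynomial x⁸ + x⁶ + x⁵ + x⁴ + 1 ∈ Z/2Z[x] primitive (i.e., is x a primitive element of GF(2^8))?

Write f(x) = x⁸ + x⁶ + x⁵ + x⁴ + 1.
|GF(2^8)^×| = 2^8 − 1 = 255. Prime factorization: 255 = 3·5·17.
f is primitive ⇔ x has order 255 in GF(2)[x]/(f), i.e. x^(255/q) ≠ 1 for each prime q | 255.
x^(85) mod f = x⁷ + x⁶ + x⁴ + x³ + x + 1.
x^(51) mod f = x⁶ + x³ + x² + 1.
x^(15) mod f = x⁷ + x⁶ + 1.
None equal 1, so x has full order 255; f is primitive.

Yes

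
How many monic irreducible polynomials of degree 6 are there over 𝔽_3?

116

Gauss's count: N_{3}(6) = (1/6) Σ_{d|6} μ(6/d)·3^d.
Divisors of 6: 1, 2, 3, 6; μ(6/d) for each: 1, -1, -1, 1.
Σ = 3^1 − 3^2 − 3^3 + 3^6 = 696.
N = 696/6 = 116.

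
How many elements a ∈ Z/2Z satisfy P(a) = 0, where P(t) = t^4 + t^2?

2

Evaluate at each of the 2 elements of Z/2Z:
P(0) = 0 → root; P(1) = 0 → root.
Roots: {0, 1}.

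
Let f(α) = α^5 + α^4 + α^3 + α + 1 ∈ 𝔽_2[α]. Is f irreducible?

Check for roots in 𝔽_2: f(0) = 1; f(1) = 1.
No roots, so no linear factors.
Monic irreducibles of degree 2 over GF(2): α^2 + α + 1.
None of them divide f (all give nonzero remainder).
No irreducible factor of degree ≤ 2 exists, so f is irreducible over GF(2).

Yes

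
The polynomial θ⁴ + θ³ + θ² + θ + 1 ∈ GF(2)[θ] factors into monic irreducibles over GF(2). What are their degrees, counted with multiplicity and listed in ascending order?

Write h(θ) = θ⁴ + θ³ + θ² + θ + 1.
Roots in GF(2): h(0) = 1; h(1) = 1.
Complete factorization: h(θ) = (θ⁴ + θ³ + θ² + θ + 1).
Factor degrees with multiplicity: 4 = 4.

4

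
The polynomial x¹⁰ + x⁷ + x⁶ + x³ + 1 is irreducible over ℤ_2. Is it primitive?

No

Write f(x) = x¹⁰ + x⁷ + x⁶ + x³ + 1.
|GF(2^10)^×| = 2^10 − 1 = 1023. Prime factorization: 1023 = 3·11·31.
f is primitive ⇔ x has order 1023 in GF(2)[x]/(f), i.e. x^(1023/q) ≠ 1 for each prime q | 1023.
x^(341) mod f = 1
x^(93) mod f = x⁸ + x⁷ + x⁶ + x⁵ + x⁴ + x².
x^(33) mod f = x⁹ + x⁷ + x⁶ + x⁵ + x⁴ + x + 1.
Since x^(341) = 1, the order of x divides 341 < 1023; not primitive.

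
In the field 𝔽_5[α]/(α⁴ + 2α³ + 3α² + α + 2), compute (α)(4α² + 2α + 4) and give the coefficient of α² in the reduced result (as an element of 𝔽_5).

Multiply in 𝔽_5[α]: (α)·(4α² + 2α + 4) = 4α³ + 2α² + 4α.
Reduced: 4α³ + 2α² + 4α.

2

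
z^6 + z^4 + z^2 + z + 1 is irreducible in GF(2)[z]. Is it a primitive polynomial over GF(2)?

No

Write f(z) = z^6 + z^4 + z^2 + z + 1.
|GF(2^6)^×| = 2^6 − 1 = 63. Prime factorization: 63 = 3^2·7.
f is primitive ⇔ z has order 63 in GF(2)[z]/(f), i.e. z^(63/q) ≠ 1 for each prime q | 63.
z^(21) mod f = 1
z^(9) mod f = z^4 + z^2 + z.
Since z^(21) = 1, the order of z divides 21 < 63; not primitive.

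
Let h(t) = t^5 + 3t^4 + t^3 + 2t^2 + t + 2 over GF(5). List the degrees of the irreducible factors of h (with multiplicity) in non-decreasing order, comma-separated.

Roots in GF(5): h(0) = 2; h(1) = 0 → root; h(2) = 0 → root; h(3) = 1; h(4) = 4.
Linear factors from roots: (t + 4), (t + 3).
Complete factorization: h(t) = (t + 3)·(t + 4)^2·(t^2 + 2t + 4).
Factor degrees with multiplicity: 1 + 1 + 1 + 2 = 5.

1, 1, 1, 2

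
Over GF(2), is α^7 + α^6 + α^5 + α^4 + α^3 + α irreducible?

Write P(α) = α^7 + α^6 + α^5 + α^4 + α^3 + α.
Check for roots in GF(2): P(0) = 0 → root; P(1) = 0 → root.
P(0) = 0, so (α) divides P(α); P is reducible.

No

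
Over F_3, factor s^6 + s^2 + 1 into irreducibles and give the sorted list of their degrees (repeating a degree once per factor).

1, 1, 4

Write f(s) = s^6 + s^2 + 1.
Roots in F_3: f(0) = 1; f(1) = 0 → root; f(2) = 0 → root.
Linear factors from roots: (s - 1), (s + 1).
Complete factorization: f(s) = (s + 1)·(s - 1)·(s^4 + s^2 - 1).
Factor degrees with multiplicity: 1 + 1 + 4 = 6.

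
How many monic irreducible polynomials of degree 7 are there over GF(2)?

x^(2^7) − x is the product of all monic irreducibles of degree dividing 7; Möbius inversion gives N = (1/7) Σ μ(7/d)·2^d.
Divisors of 7: 1, 7; μ(7/d) for each: -1, 1.
Σ = − 2^1 + 2^7 = 126.
N = 126/7 = 18.

18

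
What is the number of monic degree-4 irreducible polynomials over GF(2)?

3

Gauss's count: N_{2}(4) = (1/4) Σ_{d|4} μ(4/d)·2^d.
Divisors of 4: 1, 2, 4; μ(4/d) for each: 0, -1, 1.
Σ = − 2^2 + 2^4 = 12.
N = 12/4 = 3.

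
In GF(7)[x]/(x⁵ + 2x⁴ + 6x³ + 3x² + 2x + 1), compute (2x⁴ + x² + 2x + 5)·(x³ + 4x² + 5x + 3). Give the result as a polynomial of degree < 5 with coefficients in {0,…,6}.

x^2 + 3x + 3

Multiply in GF(7)[x]: (2x⁴ + x² + 2x + 5)·(x³ + 4x² + 5x + 3) = 2x⁷ + x⁶ + 4x⁵ + 5x⁴ + 4x³ + 5x² + 3x + 1.
Reduce using x⁵ ≡ 5x⁴ + x³ + 4x² + 5x + 6 (mod x⁵ + 2x⁴ + 6x³ + 3x² + 2x + 1).
Reduced: x² + 3x + 3.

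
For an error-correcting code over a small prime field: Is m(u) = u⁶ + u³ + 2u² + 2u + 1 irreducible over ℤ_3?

Yes

Check for roots in ℤ_3: m(0) = 1; m(1) = 1; m(2) = 1.
No roots, so no linear factors.
Monic irreducibles of degree 2 over GF(3): u² + 1, u² + u + 2, u² + 2u + 2.
None of them divide m (all give nonzero remainder).
Degree-3 irreducible divisors: test the 8 monic irreducibles of degree 3 over GF(3).
None of them divide m (all give nonzero remainder).
No irreducible factor of degree ≤ 3 exists, so m is irreducible over GF(3).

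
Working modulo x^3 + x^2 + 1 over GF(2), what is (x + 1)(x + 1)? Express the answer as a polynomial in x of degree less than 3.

x^2 + 1

Multiply in GF(2)[x]: (x + 1)·(x + 1) = x^2 + 1.
Reduced: x^2 + 1.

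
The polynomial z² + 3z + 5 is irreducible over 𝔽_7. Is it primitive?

Yes

Write f(z) = z² + 3z + 5.
|GF(7^2)^×| = 7^2 − 1 = 48. Prime factorization: 48 = 2^4·3.
f is primitive ⇔ z has order 48 in GF(7)[z]/(f), i.e. z^(48/q) ≠ 1 for each prime q | 48.
z^(24) mod f = 6.
z^(16) mod f = 4.
None equal 1, so z has full order 48; f is primitive.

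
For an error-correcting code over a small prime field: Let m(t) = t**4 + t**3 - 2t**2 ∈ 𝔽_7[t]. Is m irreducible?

Check for roots in 𝔽_7: m(0) = 0 → root; m(1) = 0 → root; m(2) = 2; m(3) = 6; m(4) = 1; m(5) = 0 → root; m(6) = 5.
m(0) = 0, so (t) divides m(t); m is reducible.

No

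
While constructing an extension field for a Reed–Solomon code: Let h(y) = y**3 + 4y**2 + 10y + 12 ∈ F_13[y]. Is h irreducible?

No

Check each element of F_13 for a root: h(0)=12, h(1)=1, h(2)=4, h(3)=1, h(4)=11, h(5)=1, h(6)=3, h(7)=10, h(8)=2, h(9)=11, h(10)=4, h(11)=0, h(12)=5.
h(11) = 0, so (y − 11) divides h(y); h is reducible.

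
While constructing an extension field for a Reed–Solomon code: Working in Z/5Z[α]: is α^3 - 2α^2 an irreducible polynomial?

Write P(α) = α^3 - 2α^2.
Check for roots in Z/5Z: P(0) = 0 → root; P(1) = 4; P(2) = 0 → root; P(3) = 4; P(4) = 2.
P(0) = 0, so (α) divides P(α); P is reducible.

No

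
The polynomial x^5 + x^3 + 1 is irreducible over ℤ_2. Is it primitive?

Write f(x) = x^5 + x^3 + 1.
|GF(2^5)^×| = 2^5 − 1 = 31. Prime factorization: 31 = 31.
f is primitive ⇔ x has order 31 in GF(2)[x]/(f), i.e. x^(31/q) ≠ 1 for each prime q | 31.
x^(1) mod f = x.
None equal 1, so x has full order 31; f is primitive.

Yes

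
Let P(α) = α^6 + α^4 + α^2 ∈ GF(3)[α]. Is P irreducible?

No

Check for roots in GF(3): P(0) = 0 → root; P(1) = 0 → root; P(2) = 0 → root.
P(0) = 0, so (α) divides P(α); P is reducible.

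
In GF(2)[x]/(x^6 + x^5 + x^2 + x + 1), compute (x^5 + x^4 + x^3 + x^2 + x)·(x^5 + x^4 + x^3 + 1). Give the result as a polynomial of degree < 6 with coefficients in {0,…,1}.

Multiply in GF(2)[x]: (x^5 + x^4 + x^3 + x^2 + x)·(x^5 + x^4 + x^3 + 1) = x^10 + x^8 + x^7 + x^6 + x^5 + x^3 + x^2 + x.
Reduce using x^6 ≡ x^5 + x^2 + x + 1 (mod x^6 + x^5 + x^2 + x + 1).
Reduced: x^3 + x^2 + x + 1.

x^3 + x^2 + x + 1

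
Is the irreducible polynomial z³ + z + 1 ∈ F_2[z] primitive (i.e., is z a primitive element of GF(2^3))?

Write f(z) = z³ + z + 1.
|GF(2^3)^×| = 2^3 − 1 = 7. Prime factorization: 7 = 7.
f is primitive ⇔ z has order 7 in GF(2)[z]/(f), i.e. z^(7/q) ≠ 1 for each prime q | 7.
z^(1) mod f = z.
None equal 1, so z has full order 7; f is primitive.

Yes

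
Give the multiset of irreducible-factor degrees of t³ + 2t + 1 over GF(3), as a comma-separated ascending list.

3

Write f(t) = t³ + 2t + 1.
Roots in GF(3): f(0) = 1; f(1) = 1; f(2) = 1.
Complete factorization: f(t) = (t³ + 2t + 1).
Factor degrees with multiplicity: 3 = 3.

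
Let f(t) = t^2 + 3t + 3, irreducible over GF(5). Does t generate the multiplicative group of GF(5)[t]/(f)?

|GF(5^2)^×| = 5^2 − 1 = 24. Prime factorization: 24 = 2^3·3.
f is primitive ⇔ t has order 24 in GF(5)[t]/(f), i.e. t^(24/q) ≠ 1 for each prime q | 24.
t^(12) mod f = 4.
t^(8) mod f = t + 1.
None equal 1, so t has full order 24; f is primitive.

Yes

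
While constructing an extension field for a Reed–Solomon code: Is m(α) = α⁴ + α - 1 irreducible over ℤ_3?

Check for roots in ℤ_3: m(0) = 2; m(1) = 1; m(2) = 2.
No roots, so no linear factors.
Monic irreducibles of degree 2 over GF(3): α² + 1, α² + α - 1, α² - α - 1.
None of them divide m (all give nonzero remainder).
No irreducible factor of degree ≤ 2 exists, so m is irreducible over GF(3).

Yes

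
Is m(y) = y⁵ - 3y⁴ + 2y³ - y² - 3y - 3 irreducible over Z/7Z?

Check for roots in Z/7Z: m(0) = 4; m(1) = 0 → root; m(2) = 1; m(3) = 5; m(4) = 3; m(5) = 1; m(6) = 0 → root.
m(1) = 0, so (y − 1) divides m(y); m is reducible.

No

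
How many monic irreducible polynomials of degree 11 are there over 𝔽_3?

16104

Gauss's count: N_{3}(11) = (1/11) Σ_{d|11} μ(11/d)·3^d.
Divisors of 11: 1, 11; μ(11/d) for each: -1, 1.
Σ = − 3^1 + 3^11 = 177144.
N = 177144/11 = 16104.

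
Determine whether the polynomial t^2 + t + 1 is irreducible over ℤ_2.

Yes

Write P(t) = t^2 + t + 1.
Check for roots in ℤ_2: P(0) = 1; P(1) = 1.
No roots. A degree-2 polynomial over a field with no linear factor is irreducible.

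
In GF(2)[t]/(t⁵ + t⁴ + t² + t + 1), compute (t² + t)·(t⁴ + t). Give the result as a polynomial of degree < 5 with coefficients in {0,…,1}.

t

Multiply in GF(2)[t]: (t² + t)·(t⁴ + t) = t⁶ + t⁵ + t³ + t².
Reduce using t⁵ ≡ t⁴ + t² + t + 1 (mod t⁵ + t⁴ + t² + t + 1).
Reduced: t.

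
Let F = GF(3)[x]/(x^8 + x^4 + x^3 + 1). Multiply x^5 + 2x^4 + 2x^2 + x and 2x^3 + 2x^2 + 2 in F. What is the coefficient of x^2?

Multiply in GF(3)[x]: (x^5 + 2x^4 + 2x^2 + x)·(2x^3 + 2x^2 + 2) = 2x^8 + x^6 + x^4 + 2x^3 + x^2 + 2x.
Reduce using x^8 ≡ 2x^4 + 2x^3 + 2 (mod x^8 + x^4 + x^3 + 1).
Reduced: x^6 + 2x^4 + x^2 + 2x + 1.

1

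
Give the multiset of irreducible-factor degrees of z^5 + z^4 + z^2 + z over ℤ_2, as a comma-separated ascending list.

Write h(z) = z^5 + z^4 + z^2 + z.
Roots in ℤ_2: h(0) = 0 → root; h(1) = 0 → root.
Linear factors from roots: (z), (z + 1).
Complete factorization: h(z) = (z)·(z + 1)^2·(z^2 + z + 1).
Factor degrees with multiplicity: 1 + 1 + 1 + 2 = 5.

1, 1, 1, 2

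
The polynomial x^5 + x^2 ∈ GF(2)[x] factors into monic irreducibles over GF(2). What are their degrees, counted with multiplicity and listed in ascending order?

Write f(x) = x^5 + x^2.
Roots in GF(2): f(0) = 0 → root; f(1) = 0 → root.
Linear factors from roots: (x), (x + 1).
Complete factorization: f(x) = (x + 1)·(x)^2·(x^2 + x + 1).
Factor degrees with multiplicity: 1 + 1 + 1 + 2 = 5.

1, 1, 1, 2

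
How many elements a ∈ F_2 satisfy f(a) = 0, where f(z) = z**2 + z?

2

Evaluate at each of the 2 elements of F_2:
f(0) = 0 → root; f(1) = 0 → root.
Roots: {0, 1}.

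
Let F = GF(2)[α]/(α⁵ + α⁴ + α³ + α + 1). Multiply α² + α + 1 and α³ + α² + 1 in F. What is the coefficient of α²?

Multiply in GF(2)[α]: (α² + α + 1)·(α³ + α² + 1) = α⁵ + α + 1.
Reduce using α⁵ ≡ α⁴ + α³ + α + 1 (mod α⁵ + α⁴ + α³ + α + 1).
Reduced: α⁴ + α³.

0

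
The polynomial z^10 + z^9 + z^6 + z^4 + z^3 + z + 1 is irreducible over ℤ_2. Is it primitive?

Yes

Write f(z) = z^10 + z^9 + z^6 + z^4 + z^3 + z + 1.
|GF(2^10)^×| = 2^10 − 1 = 1023. Prime factorization: 1023 = 3·11·31.
f is primitive ⇔ z has order 1023 in GF(2)[z]/(f), i.e. z^(1023/q) ≠ 1 for each prime q | 1023.
z^(341) mod f = z^7 + z^5 + z^3.
z^(93) mod f = z^9 + z^7 + z^6 + z^3 + z^2 + 1.
z^(33) mod f = z^9 + z^7 + z^6 + z^3 + z^2 + z + 1.
None equal 1, so z has full order 1023; f is primitive.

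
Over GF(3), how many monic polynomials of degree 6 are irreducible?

116

x^(3^6) − x is the product of all monic irreducibles of degree dividing 6; Möbius inversion gives N = (1/6) Σ μ(6/d)·3^d.
Divisors of 6: 1, 2, 3, 6; μ(6/d) for each: 1, -1, -1, 1.
Σ = 3^1 − 3^2 − 3^3 + 3^6 = 696.
N = 696/6 = 116.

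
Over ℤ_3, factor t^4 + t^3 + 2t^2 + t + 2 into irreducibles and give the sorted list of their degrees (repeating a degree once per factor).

Write f(t) = t^4 + t^3 + 2t^2 + t + 2.
Roots in ℤ_3: f(0) = 2; f(1) = 1; f(2) = 0 → root.
Linear factors from roots: (t + 1).
Complete factorization: f(t) = (t + 1)·(t^3 + 2t + 2).
Factor degrees with multiplicity: 1 + 3 = 4.

1, 3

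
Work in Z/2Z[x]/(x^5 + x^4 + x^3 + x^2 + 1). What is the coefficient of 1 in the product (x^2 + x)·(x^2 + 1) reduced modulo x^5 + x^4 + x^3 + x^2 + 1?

Multiply in Z/2Z[x]: (x^2 + x)·(x^2 + 1) = x^4 + x^3 + x^2 + x.
Reduced: x^4 + x^3 + x^2 + x.

0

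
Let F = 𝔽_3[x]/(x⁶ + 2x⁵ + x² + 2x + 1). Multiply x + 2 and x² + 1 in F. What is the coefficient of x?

Multiply in 𝔽_3[x]: (x + 2)·(x² + 1) = x³ + 2x² + x + 2.
Reduced: x³ + 2x² + x + 2.

1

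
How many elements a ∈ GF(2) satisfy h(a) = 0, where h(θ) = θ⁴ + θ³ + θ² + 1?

1

Evaluate at each of the 2 elements of GF(2):
h(0) = 1; h(1) = 0 → root.
Roots: {1}.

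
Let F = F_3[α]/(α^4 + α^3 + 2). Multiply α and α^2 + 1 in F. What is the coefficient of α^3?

1

Multiply in F_3[α]: (α)·(α^2 + 1) = α^3 + α.
Reduced: α^3 + α.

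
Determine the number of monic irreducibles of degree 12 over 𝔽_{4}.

1397740

The number of monic irreducibles of degree 12 over GF(4) is (1/12)·Σ_{d∣12} μ(12/d) 4^d.
Divisors of 12: 1, 2, 3, 4, 6, 12; μ(12/d) for each: 0, 1, 0, -1, -1, 1.
Σ = 4^2 − 4^4 − 4^6 + 4^12 = 16772880.
N = 16772880/12 = 1397740.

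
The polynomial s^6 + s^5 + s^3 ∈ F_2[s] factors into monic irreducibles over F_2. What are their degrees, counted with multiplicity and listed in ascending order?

Write h(s) = s^6 + s^5 + s^3.
Roots in F_2: h(0) = 0 → root; h(1) = 1.
Linear factors from roots: (s).
Complete factorization: h(s) = (s)^3·(s^3 + s^2 + 1).
Factor degrees with multiplicity: 1 + 1 + 1 + 3 = 6.

1, 1, 1, 3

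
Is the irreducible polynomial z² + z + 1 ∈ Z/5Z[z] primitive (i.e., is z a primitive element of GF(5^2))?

No

Write f(z) = z² + z + 1.
|GF(5^2)^×| = 5^2 − 1 = 24. Prime factorization: 24 = 2^3·3.
f is primitive ⇔ z has order 24 in GF(5)[z]/(f), i.e. z^(24/q) ≠ 1 for each prime q | 24.
z^(12) mod f = 1
z^(8) mod f = 4z + 4.
Since z^(12) = 1, the order of z divides 12 < 24; not primitive.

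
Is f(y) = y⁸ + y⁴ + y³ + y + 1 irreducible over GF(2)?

Check for roots in GF(2): f(0) = 1; f(1) = 1.
No roots, so no linear factors.
Monic irreducibles of degree 2 over GF(2): y² + y + 1.
None of them divide f (all give nonzero remainder).
Monic irreducibles of degree 3 over GF(2): y³ + y + 1, y³ + y² + 1.
None of them divide f (all give nonzero remainder).
Monic irreducibles of degree 4 over GF(2): y⁴ + y + 1, y⁴ + y³ + 1, y⁴ + y³ + y² + y + 1.
None of them divide f (all give nonzero remainder).
No irreducible factor of degree ≤ 4 exists, so f is irreducible over GF(2).

Yes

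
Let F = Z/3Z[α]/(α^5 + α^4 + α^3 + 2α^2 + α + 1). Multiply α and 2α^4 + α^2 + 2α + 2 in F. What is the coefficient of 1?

Multiply in Z/3Z[α]: (α)·(2α^4 + α^2 + 2α + 2) = 2α^5 + α^3 + 2α^2 + 2α.
Reduce using α^5 ≡ 2α^4 + 2α^3 + α^2 + 2α + 2 (mod α^5 + α^4 + α^3 + 2α^2 + α + 1).
Reduced: α^4 + 2α^3 + α^2 + 1.

1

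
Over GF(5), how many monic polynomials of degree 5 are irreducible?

x^(5^5) − x is the product of all monic irreducibles of degree dividing 5; Möbius inversion gives N = (1/5) Σ μ(5/d)·5^d.
Divisors of 5: 1, 5; μ(5/d) for each: -1, 1.
Σ = − 5^1 + 5^5 = 3120.
N = 3120/5 = 624.

624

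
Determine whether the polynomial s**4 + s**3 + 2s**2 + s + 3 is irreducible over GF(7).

Yes

Write g(s) = s**4 + s**3 + 2s**2 + s + 3.
Check for roots in GF(7): g(0) = 3; g(1) = 1; g(2) = 2; g(3) = 6; g(4) = 2; g(5) = 3; g(6) = 4.
No roots, so no linear factors.
Degree-2 irreducible divisors: test the 21 monic irreducibles of degree 2 over GF(7).
None of them divide g (all give nonzero remainder).
No irreducible factor of degree ≤ 2 exists, so g is irreducible over GF(7).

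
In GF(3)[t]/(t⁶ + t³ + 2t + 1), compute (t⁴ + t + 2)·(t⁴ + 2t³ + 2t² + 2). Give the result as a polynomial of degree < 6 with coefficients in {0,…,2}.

Multiply in GF(3)[t]: (t⁴ + t + 2)·(t⁴ + 2t³ + 2t² + 2) = t⁸ + 2t⁷ + 2t⁶ + t⁵ + t² + 2t + 1.
Reduce using t⁶ ≡ 2t³ + t + 2 (mod t⁶ + t³ + 2t + 1).
Reduced: t⁴ + 2t³ + 2t² + 2t + 2.

t^4 + 2t^3 + 2t^2 + 2t + 2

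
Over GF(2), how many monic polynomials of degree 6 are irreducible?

9

Gauss's count: N_{2}(6) = (1/6) Σ_{d|6} μ(6/d)·2^d.
Divisors of 6: 1, 2, 3, 6; μ(6/d) for each: 1, -1, -1, 1.
Σ = 2^1 − 2^2 − 2^3 + 2^6 = 54.
N = 54/6 = 9.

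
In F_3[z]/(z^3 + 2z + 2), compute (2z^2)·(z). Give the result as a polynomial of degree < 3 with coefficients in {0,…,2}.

2z + 2

Multiply in F_3[z]: (2z^2)·(z) = 2z^3.
Reduce using z^3 ≡ z + 1 (mod z^3 + 2z + 2).
Reduced: 2z + 2.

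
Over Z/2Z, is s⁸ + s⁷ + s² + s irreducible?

Write m(s) = s⁸ + s⁷ + s² + s.
Check for roots in Z/2Z: m(0) = 0 → root; m(1) = 0 → root.
m(0) = 0, so (s) divides m(s); m is reducible.

No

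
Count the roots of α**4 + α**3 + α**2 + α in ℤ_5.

Write g(α) = α**4 + α**3 + α**2 + α.
Evaluate at each of the 5 elements of ℤ_5:
g(0) = 0 → root; g(1) = 4; g(2) = 0 → root; g(3) = 0 → root; g(4) = 0 → root.
Roots: {0, 2, 3, 4}.

4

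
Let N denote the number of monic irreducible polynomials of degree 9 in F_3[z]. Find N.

Gauss's count: N_{3}(9) = (1/9) Σ_{d|9} μ(9/d)·3^d.
Divisors of 9: 1, 3, 9; μ(9/d) for each: 0, -1, 1.
Σ = − 3^3 + 3^9 = 19656.
N = 19656/9 = 2184.

2184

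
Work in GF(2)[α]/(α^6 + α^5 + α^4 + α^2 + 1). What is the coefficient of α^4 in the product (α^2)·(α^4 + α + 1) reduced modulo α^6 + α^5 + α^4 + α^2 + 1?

1

Multiply in GF(2)[α]: (α^2)·(α^4 + α + 1) = α^6 + α^3 + α^2.
Reduce using α^6 ≡ α^5 + α^4 + α^2 + 1 (mod α^6 + α^5 + α^4 + α^2 + 1).
Reduced: α^5 + α^4 + α^3 + 1.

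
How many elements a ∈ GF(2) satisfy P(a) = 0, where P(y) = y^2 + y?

Evaluate at each of the 2 elements of GF(2):
P(0) = 0 → root; P(1) = 0 → root.
Roots: {0, 1}.

2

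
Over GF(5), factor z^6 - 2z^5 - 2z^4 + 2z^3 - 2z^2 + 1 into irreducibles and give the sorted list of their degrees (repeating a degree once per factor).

6

Write f(z) = z^6 - 2z^5 - 2z^4 + 2z^3 - 2z^2 + 1.
Roots in GF(5): f(0) = 1; f(1) = 3; f(2) = 2; f(3) = 3; f(4) = 3.
Complete factorization: f(z) = (z^6 - 2z^5 - 2z^4 + 2z^3 - 2z^2 + 1).
Factor degrees with multiplicity: 6 = 6.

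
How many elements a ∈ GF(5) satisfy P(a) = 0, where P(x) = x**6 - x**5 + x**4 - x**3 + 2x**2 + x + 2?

1

Evaluate at each of the 5 elements of GF(5):
P(0) = 2; P(1) = 0 → root; P(2) = 2; P(3) = 3; P(4) = 2.
Roots: {1}.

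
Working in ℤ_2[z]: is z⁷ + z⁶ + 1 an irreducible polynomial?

Yes

Write m(z) = z⁷ + z⁶ + 1.
Check for roots in ℤ_2: m(0) = 1; m(1) = 1.
No roots, so no linear factors.
Monic irreducibles of degree 2 over GF(2): z² + z + 1.
None of them divide m (all give nonzero remainder).
Monic irreducibles of degree 3 over GF(2): z³ + z + 1, z³ + z² + 1.
None of them divide m (all give nonzero remainder).
No irreducible factor of degree ≤ 3 exists, so m is irreducible over GF(2).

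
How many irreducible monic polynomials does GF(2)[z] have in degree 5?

6

Gauss's count: N_{2}(5) = (1/5) Σ_{d|5} μ(5/d)·2^d.
Divisors of 5: 1, 5; μ(5/d) for each: -1, 1.
Σ = − 2^1 + 2^5 = 30.
N = 30/5 = 6.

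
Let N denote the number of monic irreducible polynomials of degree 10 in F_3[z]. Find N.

x^(3^10) − x is the product of all monic irreducibles of degree dividing 10; Möbius inversion gives N = (1/10) Σ μ(10/d)·3^d.
Divisors of 10: 1, 2, 5, 10; μ(10/d) for each: 1, -1, -1, 1.
Σ = 3^1 − 3^2 − 3^5 + 3^10 = 58800.
N = 58800/10 = 5880.

5880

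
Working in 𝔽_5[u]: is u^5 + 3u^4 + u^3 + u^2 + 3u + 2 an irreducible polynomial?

No

Write h(u) = u^5 + 3u^4 + u^3 + u^2 + 3u + 2.
Check for roots in 𝔽_5: h(0) = 2; h(1) = 1; h(2) = 0 → root; h(3) = 3; h(4) = 1.
h(2) = 0, so (u − 2) divides h(u); h is reducible.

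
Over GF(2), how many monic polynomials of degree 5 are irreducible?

6

Gauss's count: N_{2}(5) = (1/5) Σ_{d|5} μ(5/d)·2^d.
Divisors of 5: 1, 5; μ(5/d) for each: -1, 1.
Σ = − 2^1 + 2^5 = 30.
N = 30/5 = 6.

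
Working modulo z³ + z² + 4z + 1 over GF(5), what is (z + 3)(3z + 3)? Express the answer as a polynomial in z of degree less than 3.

3z^2 + 2z + 4

Multiply in GF(5)[z]: (z + 3)·(3z + 3) = 3z² + 2z + 4.
Reduced: 3z² + 2z + 4.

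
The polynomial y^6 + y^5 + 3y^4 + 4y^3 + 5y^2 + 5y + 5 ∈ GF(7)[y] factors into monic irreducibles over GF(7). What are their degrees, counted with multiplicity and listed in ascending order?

Write h(y) = y^6 + y^5 + 3y^4 + 4y^3 + 5y^2 + 5y + 5.
Linear factors from roots: (y + 2).
Complete factorization: h(y) = (y + 2)^2·(y^2 + 2y + 2)·(y^2 + 2y + 5).
Factor degrees with multiplicity: 1 + 1 + 2 + 2 = 6.

1, 1, 2, 2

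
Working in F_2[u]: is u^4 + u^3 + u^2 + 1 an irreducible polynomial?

No

Write f(u) = u^4 + u^3 + u^2 + 1.
Check for roots in F_2: f(0) = 1; f(1) = 0 → root.
f(1) = 0, so (u − 1) divides f(u); f is reducible.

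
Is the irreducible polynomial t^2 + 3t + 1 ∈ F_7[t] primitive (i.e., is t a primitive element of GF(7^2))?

No

Write f(t) = t^2 + 3t + 1.
|GF(7^2)^×| = 7^2 − 1 = 48. Prime factorization: 48 = 2^4·3.
f is primitive ⇔ t has order 48 in GF(7)[t]/(f), i.e. t^(48/q) ≠ 1 for each prime q | 48.
t^(24) mod f = 1
t^(16) mod f = 1
Since t^(24) = 1, the order of t divides 24 < 48; not primitive.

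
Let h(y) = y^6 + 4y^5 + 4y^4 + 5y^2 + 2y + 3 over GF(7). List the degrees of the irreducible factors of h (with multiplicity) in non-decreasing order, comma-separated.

Linear factors from roots: (y + 4), (y + 1).
Complete factorization: h(y) = (y + 1)·(y + 4)^2·(y^3 + 2y^2 + 4y + 5).
Factor degrees with multiplicity: 1 + 1 + 1 + 3 = 6.

1, 1, 1, 3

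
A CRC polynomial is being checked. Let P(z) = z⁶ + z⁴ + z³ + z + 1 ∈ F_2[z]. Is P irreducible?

Yes

Check for roots in F_2: P(0) = 1; P(1) = 1.
No roots, so no linear factors.
Monic irreducibles of degree 2 over GF(2): z² + z + 1.
None of them divide P (all give nonzero remainder).
Monic irreducibles of degree 3 over GF(2): z³ + z + 1, z³ + z² + 1.
None of them divide P (all give nonzero remainder).
No irreducible factor of degree ≤ 3 exists, so P is irreducible over GF(2).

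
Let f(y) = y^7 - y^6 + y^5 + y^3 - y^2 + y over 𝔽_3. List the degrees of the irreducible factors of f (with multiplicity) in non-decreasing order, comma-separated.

Roots in 𝔽_3: f(0) = 0 → root; f(1) = 2; f(2) = 0 → root.
Linear factors from roots: (y), (y + 1).
Complete factorization: f(y) = (y)·(y + 1)^2·(y^2 + y - 1)·(y^2 - y - 1).
Factor degrees with multiplicity: 1 + 1 + 1 + 2 + 2 = 7.

1, 1, 1, 2, 2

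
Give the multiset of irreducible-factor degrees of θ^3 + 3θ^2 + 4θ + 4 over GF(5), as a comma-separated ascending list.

1, 2

Write h(θ) = θ^3 + 3θ^2 + 4θ + 4.
Roots in GF(5): h(0) = 4; h(1) = 2; h(2) = 2; h(3) = 0 → root; h(4) = 2.
Linear factors from roots: (θ + 2).
Complete factorization: h(θ) = (θ + 2)·(θ^2 + θ + 2).
Factor degrees with multiplicity: 1 + 2 = 3.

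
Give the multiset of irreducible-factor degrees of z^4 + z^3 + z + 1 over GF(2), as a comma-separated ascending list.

1, 1, 2

Write g(z) = z^4 + z^3 + z + 1.
Roots in GF(2): g(0) = 1; g(1) = 0 → root.
Linear factors from roots: (z + 1).
Complete factorization: g(z) = (z + 1)^2·(z^2 + z + 1).
Factor degrees with multiplicity: 1 + 1 + 2 = 4.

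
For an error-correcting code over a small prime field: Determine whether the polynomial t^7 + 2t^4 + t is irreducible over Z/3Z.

Write m(t) = t^7 + 2t^4 + t.
Check for roots in Z/3Z: m(0) = 0 → root; m(1) = 1; m(2) = 0 → root.
m(0) = 0, so (t) divides m(t); m is reducible.

No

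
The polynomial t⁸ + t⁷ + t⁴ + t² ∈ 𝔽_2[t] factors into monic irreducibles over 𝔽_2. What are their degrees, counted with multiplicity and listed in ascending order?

1, 1, 1, 2, 3

Write g(t) = t⁸ + t⁷ + t⁴ + t².
Roots in 𝔽_2: g(0) = 0 → root; g(1) = 0 → root.
Linear factors from roots: (t), (t + 1).
Complete factorization: g(t) = (t + 1)·(t)^2·(t² + t + 1)·(t³ + t² + 1).
Factor degrees with multiplicity: 1 + 1 + 1 + 2 + 3 = 8.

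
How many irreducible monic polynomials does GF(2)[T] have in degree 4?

3

The number of monic irreducibles of degree 4 over GF(2) is (1/4)·Σ_{d∣4} μ(4/d) 2^d.
Divisors of 4: 1, 2, 4; μ(4/d) for each: 0, -1, 1.
Σ = − 2^2 + 2^4 = 12.
N = 12/4 = 3.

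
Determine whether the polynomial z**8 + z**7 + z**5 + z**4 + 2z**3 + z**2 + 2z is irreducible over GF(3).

Write g(z) = z**8 + z**7 + z**5 + z**4 + 2z**3 + z**2 + 2z.
Check for roots in GF(3): g(0) = 0 → root; g(1) = 0 → root; g(2) = 0 → root.
g(0) = 0, so (z) divides g(z); g is reducible.

No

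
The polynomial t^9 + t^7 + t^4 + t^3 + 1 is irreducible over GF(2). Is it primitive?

No

Write f(t) = t^9 + t^7 + t^4 + t^3 + 1.
|GF(2^9)^×| = 2^9 − 1 = 511. Prime factorization: 511 = 7·73.
f is primitive ⇔ t has order 511 in GF(2)[t]/(f), i.e. t^(511/q) ≠ 1 for each prime q | 511.
t^(73) mod f = 1
t^(7) mod f = t^7.
Since t^(73) = 1, the order of t divides 73 < 511; not primitive.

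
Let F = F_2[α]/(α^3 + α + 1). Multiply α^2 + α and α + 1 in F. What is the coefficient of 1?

1

Multiply in F_2[α]: (α^2 + α)·(α + 1) = α^3 + α.
Reduce using α^3 ≡ α + 1 (mod α^3 + α + 1).
Reduced: 1.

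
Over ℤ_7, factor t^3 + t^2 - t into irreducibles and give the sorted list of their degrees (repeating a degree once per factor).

1, 2

Write g(t) = t^3 + t^2 - t.
Linear factors from roots: (t).
Complete factorization: g(t) = (t)·(t^2 + t - 1).
Factor degrees with multiplicity: 1 + 2 = 3.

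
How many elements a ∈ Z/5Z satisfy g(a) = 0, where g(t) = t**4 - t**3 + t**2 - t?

Evaluate at each of the 5 elements of Z/5Z:
g(0) = 0 → root; g(1) = 0 → root; g(2) = 0 → root; g(3) = 0 → root; g(4) = 4.
Roots: {0, 1, 2, 3}.

4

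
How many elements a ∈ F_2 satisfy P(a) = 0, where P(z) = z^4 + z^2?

Evaluate at each of the 2 elements of F_2:
P(0) = 0 → root; P(1) = 0 → root.
Roots: {0, 1}.

2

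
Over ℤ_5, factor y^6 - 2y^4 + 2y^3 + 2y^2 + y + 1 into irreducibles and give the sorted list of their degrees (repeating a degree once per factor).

1, 2, 3

Write h(y) = y^6 - 2y^4 + 2y^3 + 2y^2 + y + 1.
Roots in ℤ_5: h(0) = 1; h(1) = 0 → root; h(2) = 4; h(3) = 3; h(4) = 4.
Linear factors from roots: (y - 1).
Complete factorization: h(y) = (y - 1)·(y^2 - 2)·(y^3 + y^2 + y - 2).
Factor degrees with multiplicity: 1 + 2 + 3 = 6.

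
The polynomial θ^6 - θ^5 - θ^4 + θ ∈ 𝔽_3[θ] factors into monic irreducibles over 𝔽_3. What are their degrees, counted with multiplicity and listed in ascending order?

1, 1, 1, 1, 2

Write f(θ) = θ^6 - θ^5 - θ^4 + θ.
Roots in 𝔽_3: f(0) = 0 → root; f(1) = 0 → root; f(2) = 0 → root.
Linear factors from roots: (θ), (θ - 1), (θ + 1).
Complete factorization: f(θ) = (θ)·(θ - 1)·(θ + 1)^2·(θ^2 + θ - 1).
Factor degrees with multiplicity: 1 + 1 + 1 + 1 + 2 = 6.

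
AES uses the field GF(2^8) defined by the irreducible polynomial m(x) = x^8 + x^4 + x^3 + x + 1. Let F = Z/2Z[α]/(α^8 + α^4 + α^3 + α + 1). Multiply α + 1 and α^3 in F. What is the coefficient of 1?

Multiply in Z/2Z[α]: (α + 1)·(α^3) = α^4 + α^3.
Reduced: α^4 + α^3.

0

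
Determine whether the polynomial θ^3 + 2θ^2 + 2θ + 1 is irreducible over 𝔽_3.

No

Write g(θ) = θ^3 + 2θ^2 + 2θ + 1.
Check for roots in 𝔽_3: g(0) = 1; g(1) = 0 → root; g(2) = 0 → root.
g(1) = 0, so (θ − 1) divides g(θ); g is reducible.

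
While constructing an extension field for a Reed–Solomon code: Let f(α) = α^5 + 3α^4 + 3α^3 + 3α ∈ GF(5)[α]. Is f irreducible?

No

Check for roots in GF(5): f(0) = 0 → root; f(1) = 0 → root; f(2) = 0 → root; f(3) = 1; f(4) = 1.
f(0) = 0, so (α) divides f(α); f is reducible.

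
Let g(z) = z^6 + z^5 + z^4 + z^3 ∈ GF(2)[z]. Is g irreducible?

Check for roots in GF(2): g(0) = 0 → root; g(1) = 0 → root.
g(0) = 0, so (z) divides g(z); g is reducible.

No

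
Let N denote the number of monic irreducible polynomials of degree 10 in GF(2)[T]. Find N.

Gauss's count: N_{2}(10) = (1/10) Σ_{d|10} μ(10/d)·2^d.
Divisors of 10: 1, 2, 5, 10; μ(10/d) for each: 1, -1, -1, 1.
Σ = 2^1 − 2^2 − 2^5 + 2^10 = 990.
N = 990/10 = 99.

99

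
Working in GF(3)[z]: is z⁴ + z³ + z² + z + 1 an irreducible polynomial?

Write P(z) = z⁴ + z³ + z² + z + 1.
Check for roots in GF(3): P(0) = 1; P(1) = 2; P(2) = 1.
No roots, so no linear factors.
Monic irreducibles of degree 2 over GF(3): z² + 1, z² + z + 2, z² + 2z + 2.
None of them divide P (all give nonzero remainder).
No irreducible factor of degree ≤ 2 exists, so P is irreducible over GF(3).

Yes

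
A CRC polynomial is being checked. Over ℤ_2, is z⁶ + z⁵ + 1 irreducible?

Write P(z) = z⁶ + z⁵ + 1.
Check for roots in ℤ_2: P(0) = 1; P(1) = 1.
No roots, so no linear factors.
Monic irreducibles of degree 2 over GF(2): z² + z + 1.
None of them divide P (all give nonzero remainder).
Monic irreducibles of degree 3 over GF(2): z³ + z + 1, z³ + z² + 1.
None of them divide P (all give nonzero remainder).
No irreducible factor of degree ≤ 3 exists, so P is irreducible over GF(2).

Yes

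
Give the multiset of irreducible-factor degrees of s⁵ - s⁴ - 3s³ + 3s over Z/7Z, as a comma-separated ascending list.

Write f(s) = s⁵ - s⁴ - 3s³ + 3s.
Linear factors from roots: (s), (s - 1), (s + 3).
Complete factorization: f(s) = (s)·(s + 3)·(s - 1)·(s² - 3s - 1).
Factor degrees with multiplicity: 1 + 1 + 1 + 2 = 5.

1, 1, 1, 2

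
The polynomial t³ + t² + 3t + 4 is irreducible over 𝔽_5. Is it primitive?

No

Write f(t) = t³ + t² + 3t + 4.
|GF(5^3)^×| = 5^3 − 1 = 124. Prime factorization: 124 = 2^2·31.
f is primitive ⇔ t has order 124 in GF(5)[t]/(f), i.e. t^(124/q) ≠ 1 for each prime q | 124.
t^(62) mod f = 1
t^(4) mod f = 3t² + 4t + 4.
Since t^(62) = 1, the order of t divides 62 < 124; not primitive.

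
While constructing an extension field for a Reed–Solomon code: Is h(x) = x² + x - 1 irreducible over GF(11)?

Check each element of GF(11) for a root: h(0)=10, h(1)=1, h(2)=5, h(3)=0, h(4)=8, h(5)=7, h(6)=8, h(7)=0, h(8)=5, h(9)=1, h(10)=10.
h(3) = 0, so (x − 3) divides h(x); h is reducible.

No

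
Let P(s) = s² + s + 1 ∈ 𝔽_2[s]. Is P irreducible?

Check for roots in 𝔽_2: P(0) = 1; P(1) = 1.
No roots. A degree-2 polynomial over a field with no linear factor is irreducible.

Yes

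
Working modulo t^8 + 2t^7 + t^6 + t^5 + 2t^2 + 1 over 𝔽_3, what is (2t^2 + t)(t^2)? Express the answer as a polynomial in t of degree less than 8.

2t^4 + t^3

Multiply in 𝔽_3[t]: (2t^2 + t)·(t^2) = 2t^4 + t^3.
Reduced: 2t^4 + t^3.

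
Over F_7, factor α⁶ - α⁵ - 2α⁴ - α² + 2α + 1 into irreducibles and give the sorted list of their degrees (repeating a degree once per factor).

1, 1, 1, 1, 2

Write h(α) = α⁶ - α⁵ - 2α⁴ - α² + 2α + 1.
Linear factors from roots: (α - 1), (α - 3).
Complete factorization: h(α) = (α - 3)^2·(α - 1)^2·(α² - 3).
Factor degrees with multiplicity: 1 + 1 + 1 + 1 + 2 = 6.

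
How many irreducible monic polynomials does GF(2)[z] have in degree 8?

30

By the necklace-counting formula, N_2(8) = (1/8) Σ_{d|8} μ(8/d)·2^d.
Divisors of 8: 1, 2, 4, 8; μ(8/d) for each: 0, 0, -1, 1.
Σ = − 2^4 + 2^8 = 240.
N = 240/8 = 30.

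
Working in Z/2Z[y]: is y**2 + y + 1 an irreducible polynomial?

Write h(y) = y**2 + y + 1.
Check for roots in Z/2Z: h(0) = 1; h(1) = 1.
No roots. A degree-2 polynomial over a field with no linear factor is irreducible.

Yes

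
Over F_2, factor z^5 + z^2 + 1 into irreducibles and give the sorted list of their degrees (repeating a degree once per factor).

5

Write f(z) = z^5 + z^2 + 1.
Roots in F_2: f(0) = 1; f(1) = 1.
Complete factorization: f(z) = (z^5 + z^2 + 1).
Factor degrees with multiplicity: 5 = 5.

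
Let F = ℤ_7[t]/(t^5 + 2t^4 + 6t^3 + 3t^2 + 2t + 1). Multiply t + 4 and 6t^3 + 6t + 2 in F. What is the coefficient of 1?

1

Multiply in ℤ_7[t]: (t + 4)·(6t^3 + 6t + 2) = 6t^4 + 3t^3 + 6t^2 + 5t + 1.
Reduced: 6t^4 + 3t^3 + 6t^2 + 5t + 1.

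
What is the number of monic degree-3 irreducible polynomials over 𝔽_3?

By the necklace-counting formula, N_3(3) = (1/3) Σ_{d|3} μ(3/d)·3^d.
Divisors of 3: 1, 3; μ(3/d) for each: -1, 1.
Σ = − 3^1 + 3^3 = 24.
N = 24/3 = 8.

8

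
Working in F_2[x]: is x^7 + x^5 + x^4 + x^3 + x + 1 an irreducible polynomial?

Write P(x) = x^7 + x^5 + x^4 + x^3 + x + 1.
Check for roots in F_2: P(0) = 1; P(1) = 0 → root.
P(1) = 0, so (x − 1) divides P(x); P is reducible.

No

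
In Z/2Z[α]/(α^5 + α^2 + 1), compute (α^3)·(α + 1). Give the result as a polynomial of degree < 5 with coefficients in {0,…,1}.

α^4 + α^3

Multiply in Z/2Z[α]: (α^3)·(α + 1) = α^4 + α^3.
Reduced: α^4 + α^3.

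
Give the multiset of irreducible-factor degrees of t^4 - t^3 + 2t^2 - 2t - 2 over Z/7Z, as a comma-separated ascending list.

Write h(t) = t^4 - t^3 + 2t^2 - 2t - 2.
Complete factorization: h(t) = (t^4 - t^3 + 2t^2 - 2t - 2).
Factor degrees with multiplicity: 4 = 4.

4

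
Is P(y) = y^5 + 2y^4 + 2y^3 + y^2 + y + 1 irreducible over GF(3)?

Check for roots in GF(3): P(0) = 1; P(1) = 2; P(2) = 0 → root.
P(2) = 0, so (y − 2) divides P(y); P is reducible.

No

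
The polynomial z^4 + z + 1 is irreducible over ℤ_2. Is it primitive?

Yes

Write f(z) = z^4 + z + 1.
|GF(2^4)^×| = 2^4 − 1 = 15. Prime factorization: 15 = 3·5.
f is primitive ⇔ z has order 15 in GF(2)[z]/(f), i.e. z^(15/q) ≠ 1 for each prime q | 15.
z^(5) mod f = z^2 + z.
z^(3) mod f = z^3.
None equal 1, so z has full order 15; f is primitive.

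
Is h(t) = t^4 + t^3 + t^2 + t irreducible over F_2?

No

Check for roots in F_2: h(0) = 0 → root; h(1) = 0 → root.
h(0) = 0, so (t) divides h(t); h is reducible.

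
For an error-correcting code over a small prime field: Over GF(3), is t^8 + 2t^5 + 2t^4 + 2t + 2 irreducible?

No

Write g(t) = t^8 + 2t^5 + 2t^4 + 2t + 2.
Check for roots in GF(3): g(0) = 2; g(1) = 0 → root; g(2) = 1.
g(1) = 0, so (t − 1) divides g(t); g is reducible.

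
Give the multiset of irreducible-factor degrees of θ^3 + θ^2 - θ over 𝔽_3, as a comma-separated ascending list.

Write f(θ) = θ^3 + θ^2 - θ.
Roots in 𝔽_3: f(0) = 0 → root; f(1) = 1; f(2) = 1.
Linear factors from roots: (θ).
Complete factorization: f(θ) = (θ)·(θ^2 + θ - 1).
Factor degrees with multiplicity: 1 + 2 = 3.

1, 2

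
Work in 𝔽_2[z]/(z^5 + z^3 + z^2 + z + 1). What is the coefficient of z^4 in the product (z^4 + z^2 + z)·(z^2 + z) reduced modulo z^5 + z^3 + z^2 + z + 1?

0

Multiply in 𝔽_2[z]: (z^4 + z^2 + z)·(z^2 + z) = z^6 + z^5 + z^4 + z^2.
Reduce using z^5 ≡ z^3 + z^2 + z + 1 (mod z^5 + z^3 + z^2 + z + 1).
Reduced: z^2 + 1.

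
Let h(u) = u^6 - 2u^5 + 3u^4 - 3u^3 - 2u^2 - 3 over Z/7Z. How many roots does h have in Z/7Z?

1

Evaluate at each of the 7 elements of Z/7Z:
h(0) = 4; h(1) = 1; h(2) = 6; h(3) = 6; h(4) = 6; h(5) = 0 → root; h(6) = 4.
Roots: {5}.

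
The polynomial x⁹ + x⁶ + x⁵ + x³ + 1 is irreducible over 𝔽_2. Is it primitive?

Yes

Write f(x) = x⁹ + x⁶ + x⁵ + x³ + 1.
|GF(2^9)^×| = 2^9 − 1 = 511. Prime factorization: 511 = 7·73.
f is primitive ⇔ x has order 511 in GF(2)[x]/(f), i.e. x^(511/q) ≠ 1 for each prime q | 511.
x^(73) mod f = x⁶ + x⁵ + x³ + x² + x.
x^(7) mod f = x⁷.
None equal 1, so x has full order 511; f is primitive.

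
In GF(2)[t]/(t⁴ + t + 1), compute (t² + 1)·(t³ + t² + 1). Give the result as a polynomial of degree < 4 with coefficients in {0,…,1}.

Multiply in GF(2)[t]: (t² + 1)·(t³ + t² + 1) = t⁵ + t⁴ + t³ + 1.
Reduce using t⁴ ≡ t + 1 (mod t⁴ + t + 1).
Reduced: t³ + t².

t^3 + t^2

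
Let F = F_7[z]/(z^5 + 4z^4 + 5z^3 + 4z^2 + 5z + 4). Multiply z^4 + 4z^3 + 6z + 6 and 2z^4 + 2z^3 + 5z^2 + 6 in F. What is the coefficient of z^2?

2

Multiply in F_7[z]: (z^4 + 4z^3 + 6z + 6)·(2z^4 + 2z^3 + 5z^2 + 6) = 2z^8 + 3z^7 + 6z^6 + 4z^5 + 2z^4 + 3z^3 + 2z^2 + z + 1.
Reduce using z^5 ≡ 3z^4 + 2z^3 + 3z^2 + 2z + 3 (mod z^5 + 4z^4 + 5z^3 + 4z^2 + 5z + 4).
Reduced: 6z^4 + 3z^3 + 2z^2 + 5z + 5.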